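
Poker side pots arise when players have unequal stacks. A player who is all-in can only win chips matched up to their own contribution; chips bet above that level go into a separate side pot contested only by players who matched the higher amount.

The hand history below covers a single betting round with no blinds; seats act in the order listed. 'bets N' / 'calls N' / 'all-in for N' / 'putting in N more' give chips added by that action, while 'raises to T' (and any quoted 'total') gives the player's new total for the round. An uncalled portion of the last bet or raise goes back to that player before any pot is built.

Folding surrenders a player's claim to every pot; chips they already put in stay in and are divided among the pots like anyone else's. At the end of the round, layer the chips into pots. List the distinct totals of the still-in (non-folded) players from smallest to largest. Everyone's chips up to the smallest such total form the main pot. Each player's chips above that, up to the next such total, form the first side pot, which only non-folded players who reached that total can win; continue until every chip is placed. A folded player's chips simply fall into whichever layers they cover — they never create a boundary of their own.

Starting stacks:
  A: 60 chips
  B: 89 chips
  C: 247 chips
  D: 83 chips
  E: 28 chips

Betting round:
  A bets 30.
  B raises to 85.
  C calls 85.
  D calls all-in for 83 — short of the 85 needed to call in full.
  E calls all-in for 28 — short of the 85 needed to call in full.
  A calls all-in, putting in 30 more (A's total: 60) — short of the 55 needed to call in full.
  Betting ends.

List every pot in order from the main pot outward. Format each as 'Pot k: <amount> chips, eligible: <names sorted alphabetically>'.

Pot 1: 140 chips, eligible: A, B, C, D, E
Pot 2: 128 chips, eligible: A, B, C, D
Pot 3: 69 chips, eligible: B, C, D
Pot 4: 4 chips, eligible: B, C

Derivation:
Contributions: A=60, B=85, C=85, D=83, E=28
Pot levels (distinct totals of non-folded players): 28, 60, 83, 85
Layer 1-28: 28 each from A, B, C, D, E = 28*5 = 140 chips; eligible A, B, C, D, E
Layer 29-60: 32 each from A, B, C, D = 32*4 = 128 chips; eligible A, B, C, D
Layer 61-83: 23 each from B, C, D = 23*3 = 69 chips; eligible B, C, D
Layer 84-85: 2 each from B, C = 2*2 = 4 chips; eligible B, C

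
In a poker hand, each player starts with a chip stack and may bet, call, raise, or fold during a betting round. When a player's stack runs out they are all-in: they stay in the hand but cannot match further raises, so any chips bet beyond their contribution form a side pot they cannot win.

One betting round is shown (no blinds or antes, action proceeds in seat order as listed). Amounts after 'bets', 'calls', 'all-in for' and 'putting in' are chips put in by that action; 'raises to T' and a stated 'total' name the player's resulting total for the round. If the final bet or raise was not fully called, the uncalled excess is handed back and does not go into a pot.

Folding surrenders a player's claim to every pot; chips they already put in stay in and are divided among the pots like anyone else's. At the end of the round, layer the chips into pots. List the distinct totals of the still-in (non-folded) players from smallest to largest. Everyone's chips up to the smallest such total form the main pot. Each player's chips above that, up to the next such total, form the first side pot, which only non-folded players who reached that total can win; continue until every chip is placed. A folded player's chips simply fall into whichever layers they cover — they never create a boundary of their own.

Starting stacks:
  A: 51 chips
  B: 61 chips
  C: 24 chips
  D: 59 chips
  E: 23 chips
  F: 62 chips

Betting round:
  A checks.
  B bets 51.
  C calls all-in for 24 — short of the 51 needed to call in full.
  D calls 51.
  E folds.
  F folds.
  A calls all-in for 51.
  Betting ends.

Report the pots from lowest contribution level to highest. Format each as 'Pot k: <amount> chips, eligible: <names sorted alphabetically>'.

Contributions: A=51, B=51, C=24, D=51
Folded: E, F
Pot levels (distinct totals of non-folded players): 24, 51
Layer 1-24: 24 each from A, B, C, D = 24*4 = 96 chips; eligible A, B, C, D
Layer 25-51: 27 each from A, B, D = 27*3 = 81 chips; eligible A, B, D

Pot 1: 96 chips, eligible: A, B, C, D
Pot 2: 81 chips, eligible: A, B, D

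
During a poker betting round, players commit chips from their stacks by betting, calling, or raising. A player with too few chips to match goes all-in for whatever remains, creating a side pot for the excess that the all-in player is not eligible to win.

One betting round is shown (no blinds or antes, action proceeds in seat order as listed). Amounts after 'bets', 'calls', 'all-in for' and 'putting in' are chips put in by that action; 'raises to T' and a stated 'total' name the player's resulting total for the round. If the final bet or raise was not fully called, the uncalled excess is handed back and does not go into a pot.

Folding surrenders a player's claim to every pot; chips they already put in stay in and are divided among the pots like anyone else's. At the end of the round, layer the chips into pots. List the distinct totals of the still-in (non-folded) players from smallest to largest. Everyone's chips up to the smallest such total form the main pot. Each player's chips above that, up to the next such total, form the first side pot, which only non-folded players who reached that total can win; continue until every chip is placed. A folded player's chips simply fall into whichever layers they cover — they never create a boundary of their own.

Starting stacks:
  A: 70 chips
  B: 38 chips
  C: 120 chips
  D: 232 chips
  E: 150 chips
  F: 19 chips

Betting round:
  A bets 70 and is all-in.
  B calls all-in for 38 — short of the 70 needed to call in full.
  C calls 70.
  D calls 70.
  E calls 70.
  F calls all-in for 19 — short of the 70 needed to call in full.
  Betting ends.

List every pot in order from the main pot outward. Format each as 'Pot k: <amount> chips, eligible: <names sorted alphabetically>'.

Contributions: A=70, B=38, C=70, D=70, E=70, F=19
Pot levels (distinct totals of non-folded players): 19, 38, 70
Layer 1-19: 19 each from A, B, C, D, E, F = 19*6 = 114 chips; eligible A, B, C, D, E, F
Layer 20-38: 19 each from A, B, C, D, E = 19*5 = 95 chips; eligible A, B, C, D, E
Layer 39-70: 32 each from A, C, D, E = 32*4 = 128 chips; eligible A, C, D, E

Pot 1: 114 chips, eligible: A, B, C, D, E, F
Pot 2: 95 chips, eligible: A, B, C, D, E
Pot 3: 128 chips, eligible: A, C, D, E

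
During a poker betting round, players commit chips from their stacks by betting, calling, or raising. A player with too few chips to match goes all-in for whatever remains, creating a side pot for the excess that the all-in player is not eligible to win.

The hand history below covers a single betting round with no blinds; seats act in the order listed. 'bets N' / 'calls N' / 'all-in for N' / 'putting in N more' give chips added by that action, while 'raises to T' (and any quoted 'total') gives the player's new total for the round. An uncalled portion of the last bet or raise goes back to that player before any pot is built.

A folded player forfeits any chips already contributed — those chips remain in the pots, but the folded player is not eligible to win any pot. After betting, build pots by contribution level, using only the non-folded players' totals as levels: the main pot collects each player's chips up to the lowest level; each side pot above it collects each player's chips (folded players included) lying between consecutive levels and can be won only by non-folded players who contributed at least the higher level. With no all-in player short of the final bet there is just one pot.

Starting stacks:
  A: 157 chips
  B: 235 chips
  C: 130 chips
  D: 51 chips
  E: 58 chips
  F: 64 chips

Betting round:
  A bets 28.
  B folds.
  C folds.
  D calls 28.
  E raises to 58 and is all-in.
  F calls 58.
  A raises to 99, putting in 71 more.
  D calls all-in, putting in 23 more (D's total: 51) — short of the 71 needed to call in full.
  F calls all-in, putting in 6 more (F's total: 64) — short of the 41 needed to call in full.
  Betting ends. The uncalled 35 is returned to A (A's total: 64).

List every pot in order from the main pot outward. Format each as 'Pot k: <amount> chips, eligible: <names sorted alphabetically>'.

Contributions (after 35 returned to A): A=64, D=51, E=58, F=64
Folded: B, C
Pot levels (distinct totals of non-folded players): 51, 58, 64
Layer 1-51: 51 each from A, D, E, F = 51*4 = 204 chips; eligible A, D, E, F
Layer 52-58: 7 each from A, E, F = 7*3 = 21 chips; eligible A, E, F
Layer 59-64: 6 each from A, F = 6*2 = 12 chips; eligible A, F

Pot 1: 204 chips, eligible: A, D, E, F
Pot 2: 21 chips, eligible: A, E, F
Pot 3: 12 chips, eligible: A, F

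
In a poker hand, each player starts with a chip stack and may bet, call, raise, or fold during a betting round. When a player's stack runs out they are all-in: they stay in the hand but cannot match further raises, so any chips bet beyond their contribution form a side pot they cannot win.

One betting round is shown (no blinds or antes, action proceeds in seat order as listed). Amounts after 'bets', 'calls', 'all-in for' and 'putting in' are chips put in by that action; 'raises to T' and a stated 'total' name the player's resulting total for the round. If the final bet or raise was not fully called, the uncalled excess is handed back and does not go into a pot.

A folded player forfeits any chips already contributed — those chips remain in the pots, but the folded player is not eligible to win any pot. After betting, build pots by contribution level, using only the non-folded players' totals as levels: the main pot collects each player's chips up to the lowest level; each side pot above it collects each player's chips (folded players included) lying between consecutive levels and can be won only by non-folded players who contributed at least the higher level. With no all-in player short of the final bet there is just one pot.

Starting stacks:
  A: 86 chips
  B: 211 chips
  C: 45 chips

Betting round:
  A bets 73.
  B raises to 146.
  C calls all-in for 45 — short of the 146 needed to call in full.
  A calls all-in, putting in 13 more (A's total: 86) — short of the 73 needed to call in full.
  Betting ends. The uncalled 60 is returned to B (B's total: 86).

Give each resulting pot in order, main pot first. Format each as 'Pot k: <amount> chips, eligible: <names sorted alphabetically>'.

Contributions (after 60 returned to B): A=86, B=86, C=45
Pot levels (distinct totals of non-folded players): 45, 86
Layer 1-45: 45 each from A, B, C = 45*3 = 135 chips; eligible A, B, C
Layer 46-86: 41 each from A, B = 41*2 = 82 chips; eligible A, B

Pot 1: 135 chips, eligible: A, B, C
Pot 2: 82 chips, eligible: A, B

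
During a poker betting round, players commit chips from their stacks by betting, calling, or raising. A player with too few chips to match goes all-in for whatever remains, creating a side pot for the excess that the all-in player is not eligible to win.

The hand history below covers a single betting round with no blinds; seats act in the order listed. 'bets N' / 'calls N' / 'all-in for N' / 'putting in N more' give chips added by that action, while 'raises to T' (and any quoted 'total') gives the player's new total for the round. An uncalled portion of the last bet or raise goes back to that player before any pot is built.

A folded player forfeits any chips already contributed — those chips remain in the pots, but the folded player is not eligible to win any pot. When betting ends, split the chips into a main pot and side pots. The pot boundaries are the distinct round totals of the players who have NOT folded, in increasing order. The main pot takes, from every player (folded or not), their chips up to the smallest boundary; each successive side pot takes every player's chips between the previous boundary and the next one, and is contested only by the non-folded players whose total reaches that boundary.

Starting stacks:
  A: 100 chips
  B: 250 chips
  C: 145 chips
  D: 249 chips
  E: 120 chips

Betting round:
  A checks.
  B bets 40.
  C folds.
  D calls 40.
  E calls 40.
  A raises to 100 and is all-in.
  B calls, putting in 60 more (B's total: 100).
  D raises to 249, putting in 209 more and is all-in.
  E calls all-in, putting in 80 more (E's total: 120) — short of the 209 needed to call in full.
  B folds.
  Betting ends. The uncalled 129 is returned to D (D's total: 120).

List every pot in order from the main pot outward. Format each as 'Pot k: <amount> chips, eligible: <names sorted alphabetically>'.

Pot 1: 400 chips, eligible: A, D, E
Pot 2: 40 chips, eligible: D, E

Derivation:
Contributions (after 129 returned to D): A=100, B=100, D=120, E=120
Folded: B, C
Pot levels (distinct totals of non-folded players): 100, 120
Layer 1-100: 100 each from A, B, D, E = 100*4 = 400 chips; eligible A, D, E
Layer 101-120: 20 each from D, E = 20*2 = 40 chips; eligible D, E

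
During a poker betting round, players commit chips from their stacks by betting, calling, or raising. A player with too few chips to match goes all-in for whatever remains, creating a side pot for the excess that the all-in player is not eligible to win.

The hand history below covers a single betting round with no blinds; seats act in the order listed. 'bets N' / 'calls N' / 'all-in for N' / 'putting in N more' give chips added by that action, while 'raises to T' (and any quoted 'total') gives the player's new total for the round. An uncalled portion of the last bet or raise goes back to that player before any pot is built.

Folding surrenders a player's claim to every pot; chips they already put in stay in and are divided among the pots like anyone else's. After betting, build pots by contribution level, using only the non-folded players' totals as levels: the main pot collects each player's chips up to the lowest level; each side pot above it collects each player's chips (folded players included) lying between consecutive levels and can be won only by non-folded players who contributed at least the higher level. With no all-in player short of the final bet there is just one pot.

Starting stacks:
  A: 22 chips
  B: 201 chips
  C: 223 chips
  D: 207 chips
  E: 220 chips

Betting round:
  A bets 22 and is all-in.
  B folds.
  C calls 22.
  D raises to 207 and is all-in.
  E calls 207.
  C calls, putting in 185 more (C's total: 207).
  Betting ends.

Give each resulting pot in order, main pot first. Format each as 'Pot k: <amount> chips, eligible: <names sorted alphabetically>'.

Pot 1: 88 chips, eligible: A, C, D, E
Pot 2: 555 chips, eligible: C, D, E

Derivation:
Contributions: A=22, C=207, D=207, E=207
Folded: B
Pot levels (distinct totals of non-folded players): 22, 207
Layer 1-22: 22 each from A, C, D, E = 22*4 = 88 chips; eligible A, C, D, E
Layer 23-207: 185 each from C, D, E = 185*3 = 555 chips; eligible C, D, E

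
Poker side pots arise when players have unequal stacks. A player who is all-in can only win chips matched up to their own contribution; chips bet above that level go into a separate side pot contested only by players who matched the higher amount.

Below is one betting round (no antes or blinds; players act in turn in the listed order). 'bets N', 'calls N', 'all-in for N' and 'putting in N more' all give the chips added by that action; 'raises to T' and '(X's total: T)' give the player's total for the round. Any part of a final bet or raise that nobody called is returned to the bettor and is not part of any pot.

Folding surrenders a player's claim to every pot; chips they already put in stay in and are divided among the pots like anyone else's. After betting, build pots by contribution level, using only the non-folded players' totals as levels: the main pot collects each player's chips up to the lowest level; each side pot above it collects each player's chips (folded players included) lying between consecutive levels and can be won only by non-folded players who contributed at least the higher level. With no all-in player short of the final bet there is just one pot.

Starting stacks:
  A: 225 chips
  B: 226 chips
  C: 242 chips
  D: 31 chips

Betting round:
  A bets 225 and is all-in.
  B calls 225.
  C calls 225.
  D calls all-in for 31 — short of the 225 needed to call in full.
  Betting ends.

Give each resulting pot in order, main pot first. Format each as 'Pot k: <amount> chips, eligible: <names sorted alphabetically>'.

Pot 1: 124 chips, eligible: A, B, C, D
Pot 2: 582 chips, eligible: A, B, C

Derivation:
Contributions: A=225, B=225, C=225, D=31
Pot levels (distinct totals of non-folded players): 31, 225
Layer 1-31: 31 each from A, B, C, D = 31*4 = 124 chips; eligible A, B, C, D
Layer 32-225: 194 each from A, B, C = 194*3 = 582 chips; eligible A, B, C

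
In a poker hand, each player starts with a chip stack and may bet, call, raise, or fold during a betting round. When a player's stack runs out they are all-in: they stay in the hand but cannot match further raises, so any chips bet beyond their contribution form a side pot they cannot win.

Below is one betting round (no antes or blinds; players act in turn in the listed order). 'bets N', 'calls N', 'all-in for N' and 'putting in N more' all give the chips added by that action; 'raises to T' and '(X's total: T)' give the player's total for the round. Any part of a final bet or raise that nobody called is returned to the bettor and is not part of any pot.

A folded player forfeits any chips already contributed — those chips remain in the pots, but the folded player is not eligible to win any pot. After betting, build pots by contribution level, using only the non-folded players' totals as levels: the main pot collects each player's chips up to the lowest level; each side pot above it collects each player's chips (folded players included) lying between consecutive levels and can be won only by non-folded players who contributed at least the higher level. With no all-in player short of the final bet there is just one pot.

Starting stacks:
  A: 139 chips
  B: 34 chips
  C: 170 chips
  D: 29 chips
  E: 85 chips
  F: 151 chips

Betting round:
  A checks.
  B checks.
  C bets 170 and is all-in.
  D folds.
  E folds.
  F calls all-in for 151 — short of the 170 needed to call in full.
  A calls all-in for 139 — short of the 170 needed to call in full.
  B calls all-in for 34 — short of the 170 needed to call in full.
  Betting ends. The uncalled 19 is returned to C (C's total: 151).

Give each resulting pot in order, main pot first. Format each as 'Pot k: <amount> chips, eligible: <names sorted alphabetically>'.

Pot 1: 136 chips, eligible: A, B, C, F
Pot 2: 315 chips, eligible: A, C, F
Pot 3: 24 chips, eligible: C, F

Derivation:
Contributions (after 19 returned to C): A=139, B=34, C=151, F=151
Folded: D, E
Pot levels (distinct totals of non-folded players): 34, 139, 151
Layer 1-34: 34 each from A, B, C, F = 34*4 = 136 chips; eligible A, B, C, F
Layer 35-139: 105 each from A, C, F = 105*3 = 315 chips; eligible A, C, F
Layer 140-151: 12 each from C, F = 12*2 = 24 chips; eligible C, F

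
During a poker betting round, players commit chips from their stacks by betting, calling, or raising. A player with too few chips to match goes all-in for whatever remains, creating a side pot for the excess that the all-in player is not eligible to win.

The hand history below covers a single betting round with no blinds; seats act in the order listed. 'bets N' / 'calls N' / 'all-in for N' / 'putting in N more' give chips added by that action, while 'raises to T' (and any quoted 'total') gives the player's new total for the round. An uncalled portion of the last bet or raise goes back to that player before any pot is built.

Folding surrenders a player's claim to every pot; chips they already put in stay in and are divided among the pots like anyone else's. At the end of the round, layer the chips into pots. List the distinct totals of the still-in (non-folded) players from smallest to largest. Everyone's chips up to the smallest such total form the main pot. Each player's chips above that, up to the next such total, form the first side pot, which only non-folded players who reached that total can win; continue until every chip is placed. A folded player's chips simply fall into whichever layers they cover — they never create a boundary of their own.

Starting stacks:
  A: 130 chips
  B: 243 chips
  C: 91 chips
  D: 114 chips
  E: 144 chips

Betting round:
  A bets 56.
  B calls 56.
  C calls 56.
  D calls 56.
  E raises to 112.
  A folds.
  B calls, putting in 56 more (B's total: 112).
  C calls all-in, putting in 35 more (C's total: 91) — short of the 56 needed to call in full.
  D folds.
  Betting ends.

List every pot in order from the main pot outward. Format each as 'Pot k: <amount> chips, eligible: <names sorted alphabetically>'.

Contributions: A=56, B=112, C=91, D=56, E=112
Folded: A, D
Pot levels (distinct totals of non-folded players): 91, 112
Layer 1-91: A 56 + B 91 + C 91 + D 56 + E 91 = 385 chips; eligible B, C, E
Layer 92-112: 21 each from B, E = 21*2 = 42 chips; eligible B, E

Pot 1: 385 chips, eligible: B, C, E
Pot 2: 42 chips, eligible: B, E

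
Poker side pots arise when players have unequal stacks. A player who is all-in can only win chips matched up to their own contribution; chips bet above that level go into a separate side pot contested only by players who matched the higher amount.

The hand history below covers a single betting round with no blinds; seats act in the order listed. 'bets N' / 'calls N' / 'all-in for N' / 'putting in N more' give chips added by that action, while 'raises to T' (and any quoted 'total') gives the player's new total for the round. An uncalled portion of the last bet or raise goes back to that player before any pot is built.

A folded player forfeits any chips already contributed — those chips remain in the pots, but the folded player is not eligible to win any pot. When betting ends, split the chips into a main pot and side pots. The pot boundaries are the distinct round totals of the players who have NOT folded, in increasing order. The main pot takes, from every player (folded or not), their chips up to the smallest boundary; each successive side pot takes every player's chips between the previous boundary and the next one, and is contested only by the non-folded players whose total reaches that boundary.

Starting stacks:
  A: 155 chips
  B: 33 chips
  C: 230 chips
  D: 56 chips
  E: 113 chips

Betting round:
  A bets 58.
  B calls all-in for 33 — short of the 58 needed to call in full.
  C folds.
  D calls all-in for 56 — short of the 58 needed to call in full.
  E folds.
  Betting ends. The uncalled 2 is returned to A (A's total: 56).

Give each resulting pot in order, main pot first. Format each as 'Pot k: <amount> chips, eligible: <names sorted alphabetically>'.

Pot 1: 99 chips, eligible: A, B, D
Pot 2: 46 chips, eligible: A, D

Derivation:
Contributions (after 2 returned to A): A=56, B=33, D=56
Folded: C, E
Pot levels (distinct totals of non-folded players): 33, 56
Layer 1-33: 33 each from A, B, D = 33*3 = 99 chips; eligible A, B, D
Layer 34-56: 23 each from A, D = 23*2 = 46 chips; eligible A, D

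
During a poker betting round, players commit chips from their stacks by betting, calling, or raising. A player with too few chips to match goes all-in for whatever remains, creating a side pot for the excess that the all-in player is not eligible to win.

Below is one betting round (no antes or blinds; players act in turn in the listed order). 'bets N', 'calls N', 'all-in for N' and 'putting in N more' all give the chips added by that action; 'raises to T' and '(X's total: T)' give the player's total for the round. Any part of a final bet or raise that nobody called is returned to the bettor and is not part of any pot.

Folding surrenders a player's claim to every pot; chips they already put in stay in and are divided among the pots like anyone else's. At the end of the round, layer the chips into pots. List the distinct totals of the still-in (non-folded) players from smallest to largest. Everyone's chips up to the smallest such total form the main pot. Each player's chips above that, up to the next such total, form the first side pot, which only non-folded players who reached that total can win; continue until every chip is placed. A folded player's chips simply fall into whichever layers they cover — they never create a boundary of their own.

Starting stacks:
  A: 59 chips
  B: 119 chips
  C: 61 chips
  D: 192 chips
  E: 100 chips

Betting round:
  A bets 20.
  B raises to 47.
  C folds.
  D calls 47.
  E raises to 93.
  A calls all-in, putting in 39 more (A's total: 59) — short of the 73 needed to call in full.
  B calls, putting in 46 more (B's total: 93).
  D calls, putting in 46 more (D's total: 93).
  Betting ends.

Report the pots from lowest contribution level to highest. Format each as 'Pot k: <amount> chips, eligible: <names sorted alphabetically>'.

Pot 1: 236 chips, eligible: A, B, D, E
Pot 2: 102 chips, eligible: B, D, E

Derivation:
Contributions: A=59, B=93, D=93, E=93
Folded: C
Pot levels (distinct totals of non-folded players): 59, 93
Layer 1-59: 59 each from A, B, D, E = 59*4 = 236 chips; eligible A, B, D, E
Layer 60-93: 34 each from B, D, E = 34*3 = 102 chips; eligible B, D, E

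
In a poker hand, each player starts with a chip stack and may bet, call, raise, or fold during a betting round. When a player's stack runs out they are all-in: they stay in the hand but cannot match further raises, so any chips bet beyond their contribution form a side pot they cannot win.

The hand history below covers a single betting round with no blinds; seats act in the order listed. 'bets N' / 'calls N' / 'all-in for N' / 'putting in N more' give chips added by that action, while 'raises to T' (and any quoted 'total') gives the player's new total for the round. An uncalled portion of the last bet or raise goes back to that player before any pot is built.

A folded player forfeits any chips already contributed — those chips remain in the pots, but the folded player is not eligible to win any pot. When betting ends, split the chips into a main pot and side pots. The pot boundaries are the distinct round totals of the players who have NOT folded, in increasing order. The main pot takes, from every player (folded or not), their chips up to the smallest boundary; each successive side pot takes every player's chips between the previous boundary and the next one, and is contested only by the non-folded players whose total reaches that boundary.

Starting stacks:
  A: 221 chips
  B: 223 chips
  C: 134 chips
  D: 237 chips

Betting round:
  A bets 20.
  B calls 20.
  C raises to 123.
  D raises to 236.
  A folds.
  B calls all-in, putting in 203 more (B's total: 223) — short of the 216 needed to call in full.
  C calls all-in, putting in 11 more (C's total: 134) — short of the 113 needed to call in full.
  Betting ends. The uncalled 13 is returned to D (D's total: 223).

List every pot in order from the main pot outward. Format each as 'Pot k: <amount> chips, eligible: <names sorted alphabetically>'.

Pot 1: 422 chips, eligible: B, C, D
Pot 2: 178 chips, eligible: B, D

Derivation:
Contributions (after 13 returned to D): A=20, B=223, C=134, D=223
Folded: A
Pot levels (distinct totals of non-folded players): 134, 223
Layer 1-134: A 20 + B 134 + C 134 + D 134 = 422 chips; eligible B, C, D
Layer 135-223: 89 each from B, D = 89*2 = 178 chips; eligible B, D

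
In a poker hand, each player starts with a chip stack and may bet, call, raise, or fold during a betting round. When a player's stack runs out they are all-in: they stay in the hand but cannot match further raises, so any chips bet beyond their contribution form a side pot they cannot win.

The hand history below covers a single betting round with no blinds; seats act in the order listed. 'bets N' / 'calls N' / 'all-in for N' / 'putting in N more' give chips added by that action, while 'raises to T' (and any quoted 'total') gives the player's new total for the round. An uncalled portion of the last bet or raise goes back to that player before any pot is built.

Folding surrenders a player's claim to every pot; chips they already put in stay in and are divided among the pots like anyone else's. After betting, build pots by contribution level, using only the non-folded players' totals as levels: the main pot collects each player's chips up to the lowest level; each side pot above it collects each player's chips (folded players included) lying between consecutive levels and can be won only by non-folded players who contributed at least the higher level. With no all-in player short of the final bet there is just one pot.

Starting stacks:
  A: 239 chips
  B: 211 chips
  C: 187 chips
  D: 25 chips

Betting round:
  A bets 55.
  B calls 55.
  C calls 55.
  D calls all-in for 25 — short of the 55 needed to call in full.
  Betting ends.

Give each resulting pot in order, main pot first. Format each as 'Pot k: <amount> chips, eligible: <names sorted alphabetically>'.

Pot 1: 100 chips, eligible: A, B, C, D
Pot 2: 90 chips, eligible: A, B, C

Derivation:
Contributions: A=55, B=55, C=55, D=25
Pot levels (distinct totals of non-folded players): 25, 55
Layer 1-25: 25 each from A, B, C, D = 25*4 = 100 chips; eligible A, B, C, D
Layer 26-55: 30 each from A, B, C = 30*3 = 90 chips; eligible A, B, C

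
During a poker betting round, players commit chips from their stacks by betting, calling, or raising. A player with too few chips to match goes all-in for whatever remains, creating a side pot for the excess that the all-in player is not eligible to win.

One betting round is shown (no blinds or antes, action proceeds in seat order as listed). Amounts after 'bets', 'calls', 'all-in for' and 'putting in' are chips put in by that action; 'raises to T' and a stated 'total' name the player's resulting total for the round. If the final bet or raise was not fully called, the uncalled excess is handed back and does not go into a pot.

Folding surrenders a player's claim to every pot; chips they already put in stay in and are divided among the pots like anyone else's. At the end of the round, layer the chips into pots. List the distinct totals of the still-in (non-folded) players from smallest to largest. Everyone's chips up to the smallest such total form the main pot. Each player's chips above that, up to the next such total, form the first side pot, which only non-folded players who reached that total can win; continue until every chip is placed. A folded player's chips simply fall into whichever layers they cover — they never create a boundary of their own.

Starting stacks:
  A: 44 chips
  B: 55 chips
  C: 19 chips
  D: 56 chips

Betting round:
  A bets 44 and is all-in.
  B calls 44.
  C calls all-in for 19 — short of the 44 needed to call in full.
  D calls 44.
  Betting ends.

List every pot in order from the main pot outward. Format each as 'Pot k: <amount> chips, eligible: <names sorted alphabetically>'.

Contributions: A=44, B=44, C=19, D=44
Pot levels (distinct totals of non-folded players): 19, 44
Layer 1-19: 19 each from A, B, C, D = 19*4 = 76 chips; eligible A, B, C, D
Layer 20-44: 25 each from A, B, D = 25*3 = 75 chips; eligible A, B, D

Pot 1: 76 chips, eligible: A, B, C, D
Pot 2: 75 chips, eligible: A, B, D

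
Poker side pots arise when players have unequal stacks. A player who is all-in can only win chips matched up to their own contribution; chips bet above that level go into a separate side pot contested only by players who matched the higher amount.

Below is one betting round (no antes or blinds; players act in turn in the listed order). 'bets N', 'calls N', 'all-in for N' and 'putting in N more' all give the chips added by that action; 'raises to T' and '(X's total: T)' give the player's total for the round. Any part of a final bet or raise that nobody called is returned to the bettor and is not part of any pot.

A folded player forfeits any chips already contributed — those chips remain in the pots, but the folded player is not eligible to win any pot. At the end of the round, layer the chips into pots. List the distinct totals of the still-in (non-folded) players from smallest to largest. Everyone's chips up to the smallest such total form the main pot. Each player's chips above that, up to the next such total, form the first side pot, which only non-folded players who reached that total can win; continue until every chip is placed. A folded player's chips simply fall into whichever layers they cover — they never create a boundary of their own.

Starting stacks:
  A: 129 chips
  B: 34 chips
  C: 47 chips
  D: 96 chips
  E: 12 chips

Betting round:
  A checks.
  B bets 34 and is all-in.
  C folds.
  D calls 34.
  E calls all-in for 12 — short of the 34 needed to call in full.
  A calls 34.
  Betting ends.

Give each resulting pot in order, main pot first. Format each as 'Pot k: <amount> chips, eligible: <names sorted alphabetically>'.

Pot 1: 48 chips, eligible: A, B, D, E
Pot 2: 66 chips, eligible: A, B, D

Derivation:
Contributions: A=34, B=34, D=34, E=12
Folded: C
Pot levels (distinct totals of non-folded players): 12, 34
Layer 1-12: 12 each from A, B, D, E = 12*4 = 48 chips; eligible A, B, D, E
Layer 13-34: 22 each from A, B, D = 22*3 = 66 chips; eligible A, B, D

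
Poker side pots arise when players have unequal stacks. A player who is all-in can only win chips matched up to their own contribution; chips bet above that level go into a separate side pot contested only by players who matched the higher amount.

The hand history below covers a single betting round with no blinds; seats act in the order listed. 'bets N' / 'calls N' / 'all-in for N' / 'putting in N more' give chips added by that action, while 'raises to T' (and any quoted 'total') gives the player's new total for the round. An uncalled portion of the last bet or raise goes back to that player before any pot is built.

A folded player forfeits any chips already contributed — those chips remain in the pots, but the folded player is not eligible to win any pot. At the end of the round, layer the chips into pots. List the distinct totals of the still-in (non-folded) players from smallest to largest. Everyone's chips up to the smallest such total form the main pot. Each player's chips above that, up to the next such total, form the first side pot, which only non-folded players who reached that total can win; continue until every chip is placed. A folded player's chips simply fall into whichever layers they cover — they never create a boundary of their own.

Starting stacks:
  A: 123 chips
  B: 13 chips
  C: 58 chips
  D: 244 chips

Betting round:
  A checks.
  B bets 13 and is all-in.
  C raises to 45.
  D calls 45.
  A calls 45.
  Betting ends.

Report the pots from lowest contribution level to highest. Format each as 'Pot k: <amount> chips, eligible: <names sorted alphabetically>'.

Pot 1: 52 chips, eligible: A, B, C, D
Pot 2: 96 chips, eligible: A, C, D

Derivation:
Contributions: A=45, B=13, C=45, D=45
Pot levels (distinct totals of non-folded players): 13, 45
Layer 1-13: 13 each from A, B, C, D = 13*4 = 52 chips; eligible A, B, C, D
Layer 14-45: 32 each from A, C, D = 32*3 = 96 chips; eligible A, C, D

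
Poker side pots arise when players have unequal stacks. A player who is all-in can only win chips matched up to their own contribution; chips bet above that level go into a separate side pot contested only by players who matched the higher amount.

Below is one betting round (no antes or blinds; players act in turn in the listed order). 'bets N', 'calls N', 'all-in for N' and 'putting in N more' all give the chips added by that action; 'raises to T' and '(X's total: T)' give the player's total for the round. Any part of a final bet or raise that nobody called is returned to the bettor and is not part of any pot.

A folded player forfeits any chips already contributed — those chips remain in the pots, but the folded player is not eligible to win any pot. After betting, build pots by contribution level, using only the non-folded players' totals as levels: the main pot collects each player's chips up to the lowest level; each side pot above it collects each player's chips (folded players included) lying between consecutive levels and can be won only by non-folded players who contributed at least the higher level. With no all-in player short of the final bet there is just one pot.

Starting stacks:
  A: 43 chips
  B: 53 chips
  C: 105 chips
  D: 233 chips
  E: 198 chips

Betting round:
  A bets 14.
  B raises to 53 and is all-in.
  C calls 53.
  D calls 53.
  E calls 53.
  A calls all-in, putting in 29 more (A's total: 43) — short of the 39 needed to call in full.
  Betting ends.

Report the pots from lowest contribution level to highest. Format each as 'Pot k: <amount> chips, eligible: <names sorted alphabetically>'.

Contributions: A=43, B=53, C=53, D=53, E=53
Pot levels (distinct totals of non-folded players): 43, 53
Layer 1-43: 43 each from A, B, C, D, E = 43*5 = 215 chips; eligible A, B, C, D, E
Layer 44-53: 10 each from B, C, D, E = 10*4 = 40 chips; eligible B, C, D, E

Pot 1: 215 chips, eligible: A, B, C, D, E
Pot 2: 40 chips, eligible: B, C, D, E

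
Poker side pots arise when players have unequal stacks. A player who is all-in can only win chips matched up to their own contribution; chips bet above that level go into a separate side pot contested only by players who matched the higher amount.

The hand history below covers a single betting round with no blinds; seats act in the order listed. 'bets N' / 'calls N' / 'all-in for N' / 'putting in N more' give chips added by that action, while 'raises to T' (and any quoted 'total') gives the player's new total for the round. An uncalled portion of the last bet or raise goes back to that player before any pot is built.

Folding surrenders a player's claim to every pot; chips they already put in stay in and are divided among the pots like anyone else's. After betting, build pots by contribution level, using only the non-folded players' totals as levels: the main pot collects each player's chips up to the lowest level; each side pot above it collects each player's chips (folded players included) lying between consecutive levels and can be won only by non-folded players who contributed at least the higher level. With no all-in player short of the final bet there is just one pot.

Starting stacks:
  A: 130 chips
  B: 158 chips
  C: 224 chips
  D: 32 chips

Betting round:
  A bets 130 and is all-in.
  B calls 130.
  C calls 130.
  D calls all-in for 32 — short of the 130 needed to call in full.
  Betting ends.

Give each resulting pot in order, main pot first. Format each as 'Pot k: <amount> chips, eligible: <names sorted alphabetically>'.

Pot 1: 128 chips, eligible: A, B, C, D
Pot 2: 294 chips, eligible: A, B, C

Derivation:
Contributions: A=130, B=130, C=130, D=32
Pot levels (distinct totals of non-folded players): 32, 130
Layer 1-32: 32 each from A, B, C, D = 32*4 = 128 chips; eligible A, B, C, D
Layer 33-130: 98 each from A, B, C = 98*3 = 294 chips; eligible A, B, C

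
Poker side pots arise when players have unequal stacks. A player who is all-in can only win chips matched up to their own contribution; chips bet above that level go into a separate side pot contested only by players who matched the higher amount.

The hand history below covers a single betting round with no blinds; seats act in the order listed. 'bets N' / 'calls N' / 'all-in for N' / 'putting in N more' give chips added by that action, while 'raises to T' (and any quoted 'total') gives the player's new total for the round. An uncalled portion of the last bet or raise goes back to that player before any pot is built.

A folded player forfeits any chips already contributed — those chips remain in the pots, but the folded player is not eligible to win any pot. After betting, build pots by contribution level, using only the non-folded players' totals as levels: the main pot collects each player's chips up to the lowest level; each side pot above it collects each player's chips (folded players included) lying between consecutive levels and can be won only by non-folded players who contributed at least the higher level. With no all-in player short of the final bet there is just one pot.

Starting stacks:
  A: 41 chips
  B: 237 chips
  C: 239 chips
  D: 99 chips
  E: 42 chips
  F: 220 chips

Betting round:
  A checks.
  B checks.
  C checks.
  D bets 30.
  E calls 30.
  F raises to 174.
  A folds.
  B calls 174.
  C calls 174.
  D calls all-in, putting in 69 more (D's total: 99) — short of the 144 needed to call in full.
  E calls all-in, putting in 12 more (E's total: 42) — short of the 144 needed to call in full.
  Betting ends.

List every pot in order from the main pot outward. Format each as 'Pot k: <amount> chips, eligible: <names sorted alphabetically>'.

Contributions: B=174, C=174, D=99, E=42, F=174
Folded: A
Pot levels (distinct totals of non-folded players): 42, 99, 174
Layer 1-42: 42 each from B, C, D, E, F = 42*5 = 210 chips; eligible B, C, D, E, F
Layer 43-99: 57 each from B, C, D, F = 57*4 = 228 chips; eligible B, C, D, F
Layer 100-174: 75 each from B, C, F = 75*3 = 225 chips; eligible B, C, F

Pot 1: 210 chips, eligible: B, C, D, E, F
Pot 2: 228 chips, eligible: B, C, D, F
Pot 3: 225 chips, eligible: B, C, F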